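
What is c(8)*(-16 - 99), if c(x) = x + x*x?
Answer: -8280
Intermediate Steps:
c(x) = x + x²
c(8)*(-16 - 99) = (8*(1 + 8))*(-16 - 99) = (8*9)*(-115) = 72*(-115) = -8280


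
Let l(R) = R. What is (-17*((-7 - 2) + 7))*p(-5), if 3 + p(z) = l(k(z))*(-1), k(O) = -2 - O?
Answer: -204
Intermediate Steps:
p(z) = -1 + z (p(z) = -3 + (-2 - z)*(-1) = -3 + (2 + z) = -1 + z)
(-17*((-7 - 2) + 7))*p(-5) = (-17*((-7 - 2) + 7))*(-1 - 5) = -17*(-9 + 7)*(-6) = -17*(-2)*(-6) = 34*(-6) = -204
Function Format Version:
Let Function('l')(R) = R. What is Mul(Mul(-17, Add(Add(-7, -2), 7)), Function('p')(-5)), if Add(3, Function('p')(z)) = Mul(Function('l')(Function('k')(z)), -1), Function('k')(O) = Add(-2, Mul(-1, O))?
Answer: -204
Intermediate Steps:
Function('p')(z) = Add(-1, z) (Function('p')(z) = Add(-3, Mul(Add(-2, Mul(-1, z)), -1)) = Add(-3, Add(2, z)) = Add(-1, z))
Mul(Mul(-17, Add(Add(-7, -2), 7)), Function('p')(-5)) = Mul(Mul(-17, Add(Add(-7, -2), 7)), Add(-1, -5)) = Mul(Mul(-17, Add(-9, 7)), -6) = Mul(Mul(-17, -2), -6) = Mul(34, -6) = -204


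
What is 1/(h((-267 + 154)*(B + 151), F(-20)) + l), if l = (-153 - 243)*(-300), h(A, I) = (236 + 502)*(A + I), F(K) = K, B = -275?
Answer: 1/10444896 ≈ 9.5741e-8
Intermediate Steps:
h(A, I) = 738*A + 738*I (h(A, I) = 738*(A + I) = 738*A + 738*I)
l = 118800 (l = -396*(-300) = 118800)
1/(h((-267 + 154)*(B + 151), F(-20)) + l) = 1/((738*((-267 + 154)*(-275 + 151)) + 738*(-20)) + 118800) = 1/((738*(-113*(-124)) - 14760) + 118800) = 1/((738*14012 - 14760) + 118800) = 1/((10340856 - 14760) + 118800) = 1/(10326096 + 118800) = 1/10444896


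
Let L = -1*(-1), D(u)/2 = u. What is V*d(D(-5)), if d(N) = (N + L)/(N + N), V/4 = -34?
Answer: -306/5 ≈ -61.200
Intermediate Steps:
V = -136 (V = 4*(-34) = -136)
D(u) = 2*u
L = 1
d(N) = (1 + N)/(2*N) (d(N) = (N + 1)/(N + N) = (1 + N)/((2*N)) = (1 + N)*(1/(2*N)) = (1 + N)/(2*N))
V*d(D(-5)) = -68*(1 + 2*(-5))/(2*(-5)) = -68*(1 - 10)/(-10) = -68*(-1)*(-9)/10 = -136*9/20 = -306/5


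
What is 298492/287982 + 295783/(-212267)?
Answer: -10910089271/30564537597 ≈ -0.35695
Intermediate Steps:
298492/287982 + 295783/(-212267) = 298492*(1/287982) + 295783*(-1/212267) = 149246/143991 - 295783/212267 = -10910089271/30564537597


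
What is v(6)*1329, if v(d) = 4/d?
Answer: 886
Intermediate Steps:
v(6)*1329 = (4/6)*1329 = (4*(⅙))*1329 = (⅔)*1329 = 886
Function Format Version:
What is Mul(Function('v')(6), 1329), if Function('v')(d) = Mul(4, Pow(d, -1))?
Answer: 886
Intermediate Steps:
Mul(Function('v')(6), 1329) = Mul(Mul(4, Pow(6, -1)), 1329) = Mul(Mul(4, Rational(1, 6)), 1329) = Mul(Rational(2, 3), 1329) = 886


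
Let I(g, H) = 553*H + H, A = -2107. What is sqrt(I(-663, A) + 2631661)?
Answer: sqrt(1464383) ≈ 1210.1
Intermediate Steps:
I(g, H) = 554*H
sqrt(I(-663, A) + 2631661) = sqrt(554*(-2107) + 2631661) = sqrt(-1167278 + 2631661) = sqrt(1464383)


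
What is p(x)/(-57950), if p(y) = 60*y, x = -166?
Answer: 996/5795 ≈ 0.17187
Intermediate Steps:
p(x)/(-57950) = (60*(-166))/(-57950) = -9960*(-1/57950) = 996/5795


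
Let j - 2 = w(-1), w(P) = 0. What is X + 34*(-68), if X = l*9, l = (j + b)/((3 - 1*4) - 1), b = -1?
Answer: -4633/2 ≈ -2316.5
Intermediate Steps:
j = 2 (j = 2 + 0 = 2)
l = -½ (l = (2 - 1)/((3 - 1*4) - 1) = 1/((3 - 4) - 1) = 1/(-1 - 1) = 1/(-2) = 1*(-½) = -½ ≈ -0.50000)
X = -9/2 (X = -½*9 = -9/2 ≈ -4.5000)
X + 34*(-68) = -9/2 + 34*(-68) = -9/2 - 2312 = -4633/2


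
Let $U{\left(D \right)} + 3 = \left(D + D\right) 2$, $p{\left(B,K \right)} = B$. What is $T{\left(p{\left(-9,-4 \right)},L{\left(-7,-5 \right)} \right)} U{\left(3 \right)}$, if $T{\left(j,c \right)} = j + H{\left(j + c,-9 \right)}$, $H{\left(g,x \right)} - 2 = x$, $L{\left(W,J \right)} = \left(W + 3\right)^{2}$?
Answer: $-144$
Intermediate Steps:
$U{\left(D \right)} = -3 + 4 D$ ($U{\left(D \right)} = -3 + \left(D + D\right) 2 = -3 + 2 D 2 = -3 + 4 D$)
$L{\left(W,J \right)} = \left(3 + W\right)^{2}$
$H{\left(g,x \right)} = 2 + x$
$T{\left(j,c \right)} = -7 + j$ ($T{\left(j,c \right)} = j + \left(2 - 9\right) = j - 7 = -7 + j$)
$T{\left(p{\left(-9,-4 \right)},L{\left(-7,-5 \right)} \right)} U{\left(3 \right)} = \left(-7 - 9\right) \left(-3 + 4 \cdot 3\right) = - 16 \left(-3 + 12\right) = \left(-16\right) 9 = -144$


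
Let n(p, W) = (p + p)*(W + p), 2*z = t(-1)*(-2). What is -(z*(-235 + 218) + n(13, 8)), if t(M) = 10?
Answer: -716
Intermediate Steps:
z = -10 (z = (10*(-2))/2 = (½)*(-20) = -10)
n(p, W) = 2*p*(W + p) (n(p, W) = (2*p)*(W + p) = 2*p*(W + p))
-(z*(-235 + 218) + n(13, 8)) = -(-10*(-235 + 218) + 2*13*(8 + 13)) = -(-10*(-17) + 2*13*21) = -(170 + 546) = -1*716 = -716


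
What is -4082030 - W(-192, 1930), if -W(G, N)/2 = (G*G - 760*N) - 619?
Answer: -6943140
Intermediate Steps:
W(G, N) = 1238 - 2*G² + 1520*N (W(G, N) = -2*((G*G - 760*N) - 619) = -2*((G² - 760*N) - 619) = -2*(-619 + G² - 760*N) = 1238 - 2*G² + 1520*N)
-4082030 - W(-192, 1930) = -4082030 - (1238 - 2*(-192)² + 1520*1930) = -4082030 - (1238 - 2*36864 + 2933600) = -4082030 - (1238 - 73728 + 2933600) = -4082030 - 1*2861110 = -4082030 - 2861110 = -6943140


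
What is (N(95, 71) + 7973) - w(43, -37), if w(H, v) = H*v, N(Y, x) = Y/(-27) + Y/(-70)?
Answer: 3613349/378 ≈ 9559.1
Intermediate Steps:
N(Y, x) = -97*Y/1890 (N(Y, x) = Y*(-1/27) + Y*(-1/70) = -Y/27 - Y/70 = -97*Y/1890)
(N(95, 71) + 7973) - w(43, -37) = (-97/1890*95 + 7973) - 43*(-37) = (-1843/378 + 7973) - 1*(-1591) = 3011951/378 + 1591 = 3613349/378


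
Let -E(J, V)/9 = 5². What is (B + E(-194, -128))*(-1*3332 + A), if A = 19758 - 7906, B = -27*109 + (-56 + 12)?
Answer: -27366240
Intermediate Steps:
E(J, V) = -225 (E(J, V) = -9*5² = -9*25 = -225)
B = -2987 (B = -2943 - 44 = -2987)
A = 11852
(B + E(-194, -128))*(-1*3332 + A) = (-2987 - 225)*(-1*3332 + 11852) = -3212*(-3332 + 11852) = -3212*8520 = -27366240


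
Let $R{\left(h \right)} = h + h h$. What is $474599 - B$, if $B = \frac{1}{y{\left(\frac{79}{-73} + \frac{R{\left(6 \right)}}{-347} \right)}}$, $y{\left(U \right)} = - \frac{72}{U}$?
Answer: $\frac{865588812889}{1823832} \approx 4.746 \cdot 10^{5}$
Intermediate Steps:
$R{\left(h \right)} = h + h^{2}$
$B = \frac{30479}{1823832}$ ($B = \frac{1}{\left(-72\right) \frac{1}{\frac{79}{-73} + \frac{6 \left(1 + 6\right)}{-347}}} = \frac{1}{\left(-72\right) \frac{1}{79 \left(- \frac{1}{73}\right) + 6 \cdot 7 \left(- \frac{1}{347}\right)}} = \frac{1}{\left(-72\right) \frac{1}{- \frac{79}{73} + 42 \left(- \frac{1}{347}\right)}} = \frac{1}{\left(-72\right) \frac{1}{- \frac{79}{73} - \frac{42}{347}}} = \frac{1}{\left(-72\right) \frac{1}{- \frac{30479}{25331}}} = \frac{1}{\left(-72\right) \left(- \frac{25331}{30479}\right)} = \frac{1}{\frac{1823832}{30479}} = \frac{30479}{1823832} \approx 0.016712$)
$474599 - B = 474599 - \frac{30479}{1823832} = \frac{865588812889}{1823832}$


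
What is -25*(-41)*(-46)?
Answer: -47150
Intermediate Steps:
-25*(-41)*(-46) = 1025*(-46) = -47150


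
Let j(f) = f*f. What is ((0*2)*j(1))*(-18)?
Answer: 0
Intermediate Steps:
j(f) = f**2
((0*2)*j(1))*(-18) = ((0*2)*1**2)*(-18) = (0*1)*(-18) = 0*(-18) = 0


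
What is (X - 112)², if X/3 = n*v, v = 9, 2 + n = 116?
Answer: 8797156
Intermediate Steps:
n = 114 (n = -2 + 116 = 114)
X = 3078 (X = 3*(114*9) = 3*1026 = 3078)
(X - 112)² = (3078 - 112)² = 2966² = 8797156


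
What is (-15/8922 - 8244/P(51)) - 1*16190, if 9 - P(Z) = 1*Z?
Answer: -332957179/20818 ≈ -15994.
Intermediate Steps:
P(Z) = 9 - Z
(-15/8922 - 8244/P(51)) - 1*16190 = (-15/8922 - 8244/(9 - 1*51)) - 1*16190 = (-15*1/8922 - 8244/(9 - 51)) - 16190 = (-5/2974 - 8244/(-42)) - 16190 = (-5/2974 - 8244*(-1/42)) - 16190 = (-5/2974 + 1374/7) - 16190 = 4086241/20818 - 16190 = -332957179/20818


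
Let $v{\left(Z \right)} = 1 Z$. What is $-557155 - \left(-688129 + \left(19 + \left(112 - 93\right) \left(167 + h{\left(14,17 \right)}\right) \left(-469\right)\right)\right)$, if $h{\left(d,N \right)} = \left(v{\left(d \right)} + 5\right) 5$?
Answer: $2465637$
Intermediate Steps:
$v{\left(Z \right)} = Z$
$h{\left(d,N \right)} = 25 + 5 d$ ($h{\left(d,N \right)} = \left(d + 5\right) 5 = \left(5 + d\right) 5 = 25 + 5 d$)
$-557155 - \left(-688129 + \left(19 + \left(112 - 93\right) \left(167 + h{\left(14,17 \right)}\right) \left(-469\right)\right)\right) = -557155 - \left(-688129 + \left(19 + \left(112 - 93\right) \left(167 + \left(25 + 5 \cdot 14\right)\right) \left(-469\right)\right)\right) = -557155 - \left(-688129 + \left(19 + 19 \left(167 + \left(25 + 70\right)\right) \left(-469\right)\right)\right) = -557155 - \left(-688129 + \left(19 + 19 \left(167 + 95\right) \left(-469\right)\right)\right) = -557155 - \left(-688129 + \left(19 + 19 \cdot 262 \left(-469\right)\right)\right) = -557155 - \left(-688129 + \left(19 + 4978 \left(-469\right)\right)\right) = -557155 - \left(-688129 + \left(19 - 2334682\right)\right) = -557155 - \left(-688129 - 2334663\right) = -557155 - -3022792 = -557155 + 3022792 = 2465637$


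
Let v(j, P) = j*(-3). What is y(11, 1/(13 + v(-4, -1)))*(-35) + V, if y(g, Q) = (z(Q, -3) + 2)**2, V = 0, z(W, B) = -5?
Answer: -315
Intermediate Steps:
v(j, P) = -3*j
y(g, Q) = 9 (y(g, Q) = (-5 + 2)**2 = (-3)**2 = 9)
y(11, 1/(13 + v(-4, -1)))*(-35) + V = 9*(-35) + 0 = -315 + 0 = -315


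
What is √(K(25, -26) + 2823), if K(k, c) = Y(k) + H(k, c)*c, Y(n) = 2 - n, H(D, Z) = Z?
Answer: 2*√869 ≈ 58.958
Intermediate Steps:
K(k, c) = 2 + c² - k (K(k, c) = (2 - k) + c*c = (2 - k) + c² = 2 + c² - k)
√(K(25, -26) + 2823) = √((2 + (-26)² - 1*25) + 2823) = √((2 + 676 - 25) + 2823) = √(653 + 2823) = √3476 = 2*√869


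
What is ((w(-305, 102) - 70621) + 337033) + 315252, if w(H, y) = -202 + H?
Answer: 581157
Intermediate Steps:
((w(-305, 102) - 70621) + 337033) + 315252 = (((-202 - 305) - 70621) + 337033) + 315252 = ((-507 - 70621) + 337033) + 315252 = (-71128 + 337033) + 315252 = 265905 + 315252 = 581157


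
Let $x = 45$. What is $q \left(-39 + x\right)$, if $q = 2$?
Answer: $12$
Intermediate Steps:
$q \left(-39 + x\right) = 2 \left(-39 + 45\right) = 2 \cdot 6 = 12$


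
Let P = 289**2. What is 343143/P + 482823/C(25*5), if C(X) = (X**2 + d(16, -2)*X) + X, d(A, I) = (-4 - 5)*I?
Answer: 5166937087/167042000 ≈ 30.932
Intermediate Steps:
d(A, I) = -9*I
C(X) = X**2 + 19*X (C(X) = (X**2 + (-9*(-2))*X) + X = (X**2 + 18*X) + X = X**2 + 19*X)
P = 83521
343143/P + 482823/C(25*5) = 343143/83521 + 482823/(((25*5)*(19 + 25*5))) = 343143*(1/83521) + 482823/((125*(19 + 125))) = 343143/83521 + 482823/((125*144)) = 343143/83521 + 482823/18000 = 343143/83521 + 482823*(1/18000) = 343143/83521 + 53647/2000 = 5166937087/167042000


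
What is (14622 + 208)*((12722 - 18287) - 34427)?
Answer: -593081360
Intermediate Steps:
(14622 + 208)*((12722 - 18287) - 34427) = 14830*(-5565 - 34427) = 14830*(-39992) = -593081360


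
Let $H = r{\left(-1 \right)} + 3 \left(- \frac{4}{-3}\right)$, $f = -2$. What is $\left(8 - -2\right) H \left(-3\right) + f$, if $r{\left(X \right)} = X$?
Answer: $-92$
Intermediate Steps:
$H = 3$ ($H = -1 + 3 \left(- \frac{4}{-3}\right) = -1 + 3 \left(\left(-4\right) \left(- \frac{1}{3}\right)\right) = -1 + 3 \cdot \frac{4}{3} = -1 + 4 = 3$)
$\left(8 - -2\right) H \left(-3\right) + f = \left(8 - -2\right) 3 \left(-3\right) - 2 = \left(8 + 2\right) \left(-9\right) - 2 = 10 \left(-9\right) - 2 = -90 - 2 = -92$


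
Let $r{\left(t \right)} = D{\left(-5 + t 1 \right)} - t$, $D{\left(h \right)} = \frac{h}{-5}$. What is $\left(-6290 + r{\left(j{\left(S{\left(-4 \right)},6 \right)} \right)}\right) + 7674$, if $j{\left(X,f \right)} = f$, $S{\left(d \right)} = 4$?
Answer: $\frac{6889}{5} \approx 1377.8$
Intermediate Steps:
$D{\left(h \right)} = - \frac{h}{5}$ ($D{\left(h \right)} = h \left(- \frac{1}{5}\right) = - \frac{h}{5}$)
$r{\left(t \right)} = 1 - \frac{6 t}{5}$ ($r{\left(t \right)} = - \frac{-5 + t 1}{5} - t = - \frac{-5 + t}{5} - t = \left(1 - \frac{t}{5}\right) - t = 1 - \frac{6 t}{5}$)
$\left(-6290 + r{\left(j{\left(S{\left(-4 \right)},6 \right)} \right)}\right) + 7674 = \left(-6290 + \left(1 - \frac{36}{5}\right)\right) + 7674 = \left(-6290 - \frac{31}{5}\right) + 7674 = - \frac{31481}{5} + 7674 = \frac{6889}{5}$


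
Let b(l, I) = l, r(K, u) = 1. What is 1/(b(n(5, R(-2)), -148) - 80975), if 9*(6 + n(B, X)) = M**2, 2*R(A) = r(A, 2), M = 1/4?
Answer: -144/11661263 ≈ -1.2349e-5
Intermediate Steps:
M = 1/4 ≈ 0.25000
R(A) = 1/2 (R(A) = (1/2)*1 = 1/2)
n(B, X) = -863/144 (n(B, X) = -6 + (1/4)**2/9 = -6 + (1/9)*(1/16) = -6 + 1/144 = -863/144)
1/(b(n(5, R(-2)), -148) - 80975) = 1/(-863/144 - 80975) = 1/(-11661263/144) = -144/11661263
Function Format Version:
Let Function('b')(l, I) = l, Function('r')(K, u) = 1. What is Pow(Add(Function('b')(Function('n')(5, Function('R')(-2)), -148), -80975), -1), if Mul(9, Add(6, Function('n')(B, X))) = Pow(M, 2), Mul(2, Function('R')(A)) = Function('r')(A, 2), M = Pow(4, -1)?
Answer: Rational(-144, 11661263) ≈ -1.2349e-5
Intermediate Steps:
M = Rational(1, 4) ≈ 0.25000
Function('R')(A) = Rational(1, 2) (Function('R')(A) = Mul(Rational(1, 2), 1) = Rational(1, 2))
Function('n')(B, X) = Rational(-863, 144) (Function('n')(B, X) = Add(-6, Mul(Rational(1, 9), Pow(Rational(1, 4), 2))) = Add(-6, Mul(Rational(1, 9), Rational(1, 16))) = Add(-6, Rational(1, 144)) = Rational(-863, 144))
Pow(Add(Function('b')(Function('n')(5, Function('R')(-2)), -148), -80975), -1) = Pow(Add(Rational(-863, 144), -80975), -1) = Pow(Rational(-11661263, 144), -1) = Rational(-144, 11661263)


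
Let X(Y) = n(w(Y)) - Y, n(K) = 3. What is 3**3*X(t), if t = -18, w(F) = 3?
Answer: 567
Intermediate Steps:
X(Y) = 3 - Y
3**3*X(t) = 3**3*(3 - 1*(-18)) = 27*(3 + 18) = 27*21 = 567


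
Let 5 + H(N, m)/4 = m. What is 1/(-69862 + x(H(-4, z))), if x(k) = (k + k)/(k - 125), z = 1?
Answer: -141/9850510 ≈ -1.4314e-5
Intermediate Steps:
H(N, m) = -20 + 4*m
x(k) = 2*k/(-125 + k) (x(k) = (2*k)/(-125 + k) = 2*k/(-125 + k))
1/(-69862 + x(H(-4, z))) = 1/(-69862 + 2*(-20 + 4*1)/(-125 + (-20 + 4*1))) = 1/(-69862 + 2*(-20 + 4)/(-125 + (-20 + 4))) = 1/(-69862 + 2*(-16)/(-125 - 16)) = 1/(-69862 + 2*(-16)/(-141)) = 1/(-69862 + 2*(-16)*(-1/141)) = 1/(-69862 + 32/141) = 1/(-9850510/141) = -141/9850510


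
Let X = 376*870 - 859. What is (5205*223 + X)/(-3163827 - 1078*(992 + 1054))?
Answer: -1486976/5369415 ≈ -0.27693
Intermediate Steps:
X = 326261 (X = 327120 - 859 = 326261)
(5205*223 + X)/(-3163827 - 1078*(992 + 1054)) = (5205*223 + 326261)/(-3163827 - 1078*(992 + 1054)) = (1160715 + 326261)/(-3163827 - 1078*2046) = 1486976/(-3163827 - 2205588) = 1486976/(-5369415) = 1486976*(-1/5369415) = -1486976/5369415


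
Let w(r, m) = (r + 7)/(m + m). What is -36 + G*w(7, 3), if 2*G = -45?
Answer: -177/2 ≈ -88.500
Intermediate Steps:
G = -45/2 (G = (½)*(-45) = -45/2 ≈ -22.500)
w(r, m) = (7 + r)/(2*m) (w(r, m) = (7 + r)/((2*m)) = (7 + r)*(1/(2*m)) = (7 + r)/(2*m))
-36 + G*w(7, 3) = -36 - 45*(7 + 7)/(4*3) = -36 - 45*14/(4*3) = -36 - 45/2*7/3 = -36 - 105/2 = -177/2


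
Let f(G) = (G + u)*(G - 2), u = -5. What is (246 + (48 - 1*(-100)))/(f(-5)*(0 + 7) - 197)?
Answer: 394/293 ≈ 1.3447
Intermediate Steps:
f(G) = (-5 + G)*(-2 + G) (f(G) = (G - 5)*(G - 2) = (-5 + G)*(-2 + G))
(246 + (48 - 1*(-100)))/(f(-5)*(0 + 7) - 197) = (246 + (48 - 1*(-100)))/((10 + (-5)**2 - 7*(-5))*(0 + 7) - 197) = (246 + (48 + 100))/((10 + 25 + 35)*7 - 197) = (246 + 148)/(70*7 - 197) = 394/(490 - 197) = 394/293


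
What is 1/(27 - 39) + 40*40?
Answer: 19199/12 ≈ 1599.9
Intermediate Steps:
1/(27 - 39) + 40*40 = 1/(-12) + 1600 = -1/12 + 1600 = 19199/12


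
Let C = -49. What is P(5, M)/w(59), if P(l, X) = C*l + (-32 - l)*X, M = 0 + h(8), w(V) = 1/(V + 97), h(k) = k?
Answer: -84396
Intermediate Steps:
w(V) = 1/(97 + V)
M = 8 (M = 0 + 8 = 8)
P(l, X) = -49*l + X*(-32 - l) (P(l, X) = -49*l + (-32 - l)*X = -49*l + X*(-32 - l))
P(5, M)/w(59) = (-49*5 - 32*8 - 1*8*5)/(1/(97 + 59)) = (-245 - 256 - 40)/(1/156) = -541/1/156 = -541*156 = -84396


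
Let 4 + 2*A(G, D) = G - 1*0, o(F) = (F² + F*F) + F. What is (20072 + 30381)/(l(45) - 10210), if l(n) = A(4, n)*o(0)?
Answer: -50453/10210 ≈ -4.9415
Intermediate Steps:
o(F) = F + 2*F² (o(F) = (F² + F²) + F = 2*F² + F = F + 2*F²)
A(G, D) = -2 + G/2 (A(G, D) = -2 + (G - 1*0)/2 = -2 + (G + 0)/2 = -2 + G/2)
l(n) = 0 (l(n) = (-2 + (½)*4)*(0*(1 + 2*0)) = (-2 + 2)*(0*(1 + 0)) = 0*(0*1) = 0*0 = 0)
(20072 + 30381)/(l(45) - 10210) = (20072 + 30381)/(0 - 10210) = 50453/(-10210) = 50453*(-1/10210) = -50453/10210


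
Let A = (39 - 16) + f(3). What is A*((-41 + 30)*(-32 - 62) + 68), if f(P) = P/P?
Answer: 26448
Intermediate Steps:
f(P) = 1
A = 24 (A = (39 - 16) + 1 = 23 + 1 = 24)
A*((-41 + 30)*(-32 - 62) + 68) = 24*((-41 + 30)*(-32 - 62) + 68) = 24*(-11*(-94) + 68) = 24*(1034 + 68) = 24*1102 = 26448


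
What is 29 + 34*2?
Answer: 97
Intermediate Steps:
29 + 34*2 = 29 + 68 = 97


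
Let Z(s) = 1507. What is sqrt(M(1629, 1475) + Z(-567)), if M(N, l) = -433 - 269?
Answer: sqrt(805) ≈ 28.373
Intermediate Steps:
M(N, l) = -702
sqrt(M(1629, 1475) + Z(-567)) = sqrt(-702 + 1507) = sqrt(805)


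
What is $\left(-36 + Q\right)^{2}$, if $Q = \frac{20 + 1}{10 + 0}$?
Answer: $\frac{114921}{100} \approx 1149.2$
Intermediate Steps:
$Q = \frac{21}{10} \approx 2.1$
$\left(-36 + Q\right)^{2} = \left(-36 + \frac{21}{10}\right)^{2} = \left(- \frac{339}{10}\right)^{2} = \frac{114921}{100}$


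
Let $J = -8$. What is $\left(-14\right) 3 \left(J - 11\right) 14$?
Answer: $11172$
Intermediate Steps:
$\left(-14\right) 3 \left(J - 11\right) 14 = \left(-14\right) 3 \left(-8 - 11\right) 14 = - 42 \left(\left(-19\right) 14\right) = \left(-42\right) \left(-266\right) = 11172$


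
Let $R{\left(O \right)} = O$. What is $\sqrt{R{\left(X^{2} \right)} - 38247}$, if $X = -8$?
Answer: $i \sqrt{38183} \approx 195.4 i$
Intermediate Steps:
$\sqrt{R{\left(X^{2} \right)} - 38247} = \sqrt{\left(-8\right)^{2} - 38247} = \sqrt{64 - 38247} = \sqrt{-38183} = i \sqrt{38183}$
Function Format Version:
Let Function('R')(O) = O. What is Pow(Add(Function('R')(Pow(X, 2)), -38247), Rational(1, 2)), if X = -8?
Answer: Mul(I, Pow(38183, Rational(1, 2))) ≈ Mul(195.40, I)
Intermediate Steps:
Pow(Add(Function('R')(Pow(X, 2)), -38247), Rational(1, 2)) = Pow(Add(Pow(-8, 2), -38247), Rational(1, 2)) = Pow(Add(64, -38247), Rational(1, 2)) = Pow(-38183, Rational(1, 2)) = Mul(I, Pow(38183, Rational(1, 2)))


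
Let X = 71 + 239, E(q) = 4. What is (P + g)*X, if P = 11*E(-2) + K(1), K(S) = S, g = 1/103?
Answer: 1437160/103 ≈ 13953.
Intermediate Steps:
g = 1/103 ≈ 0.0097087
X = 310
P = 45 (P = 11*4 + 1 = 44 + 1 = 45)
(P + g)*X = (45 + 1/103)*310 = (4636/103)*310 = 1437160/103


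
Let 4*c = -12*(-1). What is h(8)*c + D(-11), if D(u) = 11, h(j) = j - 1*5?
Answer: 20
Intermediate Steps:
h(j) = -5 + j (h(j) = j - 5 = -5 + j)
c = 3 (c = (-12*(-1))/4 = (¼)*12 = 3)
h(8)*c + D(-11) = (-5 + 8)*3 + 11 = 3*3 + 11 = 9 + 11 = 20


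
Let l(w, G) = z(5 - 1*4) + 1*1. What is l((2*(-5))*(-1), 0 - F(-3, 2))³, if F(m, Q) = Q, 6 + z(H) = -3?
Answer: -512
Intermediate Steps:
z(H) = -9 (z(H) = -6 - 3 = -9)
l(w, G) = -8 (l(w, G) = -9 + 1*1 = -9 + 1 = -8)
l((2*(-5))*(-1), 0 - F(-3, 2))³ = (-8)³ = -512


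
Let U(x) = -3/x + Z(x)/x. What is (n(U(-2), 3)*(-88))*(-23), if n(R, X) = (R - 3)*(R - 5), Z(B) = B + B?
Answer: -1518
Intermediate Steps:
Z(B) = 2*B
U(x) = 2 - 3/x (U(x) = -3/x + (2*x)/x = -3/x + 2 = 2 - 3/x)
n(R, X) = (-5 + R)*(-3 + R) (n(R, X) = (-3 + R)*(-5 + R) = (-5 + R)*(-3 + R))
(n(U(-2), 3)*(-88))*(-23) = ((15 + (2 - 3/(-2))² - 8*(2 - 3/(-2)))*(-88))*(-23) = ((15 + (2 - 3*(-½))² - 8*(2 - 3*(-½)))*(-88))*(-23) = ((15 + (2 + 3/2)² - 8*(2 + 3/2))*(-88))*(-23) = ((15 + (7/2)² - 8*7/2)*(-88))*(-23) = ((15 + 49/4 - 28)*(-88))*(-23) = -¾*(-88)*(-23) = 66*(-23) = -1518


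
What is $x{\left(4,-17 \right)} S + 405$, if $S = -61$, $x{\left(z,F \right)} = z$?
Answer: $161$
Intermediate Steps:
$x{\left(4,-17 \right)} S + 405 = 4 \left(-61\right) + 405 = -244 + 405 = 161$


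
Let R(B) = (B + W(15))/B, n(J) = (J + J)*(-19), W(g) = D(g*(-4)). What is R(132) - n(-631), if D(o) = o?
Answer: -263752/11 ≈ -23977.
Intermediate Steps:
W(g) = -4*g (W(g) = g*(-4) = -4*g)
n(J) = -38*J (n(J) = (2*J)*(-19) = -38*J)
R(B) = (-60 + B)/B (R(B) = (B - 4*15)/B = (B - 60)/B = (-60 + B)/B)
R(132) - n(-631) = (-60 + 132)/132 - (-38)*(-631) = (1/132)*72 - 1*23978 = 6/11 - 23978 = -263752/11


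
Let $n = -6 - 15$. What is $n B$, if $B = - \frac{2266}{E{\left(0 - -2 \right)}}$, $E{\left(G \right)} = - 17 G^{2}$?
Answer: $- \frac{23793}{34} \approx -699.79$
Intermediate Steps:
$n = -21$
$B = \frac{1133}{34}$ ($B = - \frac{2266}{\left(-17\right) \left(0 - -2\right)^{2}} = - \frac{2266}{\left(-17\right) \left(0 + 2\right)^{2}} = - \frac{2266}{\left(-17\right) 2^{2}} = - \frac{2266}{\left(-17\right) 4} = - \frac{2266}{-68} = \left(-2266\right) \left(- \frac{1}{68}\right) = \frac{1133}{34} \approx 33.324$)
$n B = \left(-21\right) \frac{1133}{34} = - \frac{23793}{34}$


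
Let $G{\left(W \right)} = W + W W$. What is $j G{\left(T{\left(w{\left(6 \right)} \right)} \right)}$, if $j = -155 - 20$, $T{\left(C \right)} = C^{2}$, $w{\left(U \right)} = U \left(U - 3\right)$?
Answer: $-18427500$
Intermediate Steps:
$w{\left(U \right)} = U \left(-3 + U\right)$
$G{\left(W \right)} = W + W^{2}$
$j = -175$
$j G{\left(T{\left(w{\left(6 \right)} \right)} \right)} = - 175 \left(6 \left(-3 + 6\right)\right)^{2} \left(1 + \left(6 \left(-3 + 6\right)\right)^{2}\right) = - 175 \left(6 \cdot 3\right)^{2} \left(1 + \left(6 \cdot 3\right)^{2}\right) = - 175 \cdot 18^{2} \left(1 + 18^{2}\right) = - 175 \cdot 324 \left(1 + 324\right) = - 175 \cdot 324 \cdot 325 = \left(-175\right) 105300 = -18427500$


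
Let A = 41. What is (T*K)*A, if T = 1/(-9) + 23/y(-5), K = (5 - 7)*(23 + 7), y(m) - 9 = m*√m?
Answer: 820*(-198*I + 5*√5)/(3*(5*√5 + 9*I)) ≈ -2198.6 - 3070.8*I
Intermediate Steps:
y(m) = 9 + m^(3/2) (y(m) = 9 + m*√m = 9 + m^(3/2))
K = -60 (K = -2*30 = -60)
T = -⅑ + 23/(9 - 5*I*√5) (T = 1/(-9) + 23/(9 + (-5)^(3/2)) = 1*(-⅑) + 23/(9 - 5*I*√5) = -⅑ + 23/(9 - 5*I*√5) ≈ 0.89374 + 1.2483*I)
(T*K)*A = ((1657/1854 + 115*I*√5/206)*(-60))*41 = (-16570/309 - 3450*I*√5/103)*41 = -679370/309 - 141450*I*√5/103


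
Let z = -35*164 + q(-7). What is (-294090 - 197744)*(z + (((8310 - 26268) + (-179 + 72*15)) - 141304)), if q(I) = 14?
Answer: 80703565558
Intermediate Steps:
z = -5726 (z = -35*164 + 14 = -5740 + 14 = -5726)
(-294090 - 197744)*(z + (((8310 - 26268) + (-179 + 72*15)) - 141304)) = (-294090 - 197744)*(-5726 + (((8310 - 26268) + (-179 + 72*15)) - 141304)) = -491834*(-5726 + ((-17958 + (-179 + 1080)) - 141304)) = -491834*(-5726 + ((-17958 + 901) - 141304)) = -491834*(-5726 + (-17057 - 141304)) = -491834*(-5726 - 158361) = -491834*(-164087) = 80703565558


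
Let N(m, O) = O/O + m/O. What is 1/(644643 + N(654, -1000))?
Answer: 500/322321673 ≈ 1.5512e-6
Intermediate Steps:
N(m, O) = 1 + m/O
1/(644643 + N(654, -1000)) = 1/(644643 + (-1000 + 654)/(-1000)) = 1/(644643 - 1/1000*(-346)) = 1/(644643 + 173/500) = 1/(322321673/500) = 500/322321673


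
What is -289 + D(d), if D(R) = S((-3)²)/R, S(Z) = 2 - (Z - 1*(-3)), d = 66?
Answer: -9542/33 ≈ -289.15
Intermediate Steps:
S(Z) = -1 - Z (S(Z) = 2 - (Z + 3) = 2 - (3 + Z) = 2 + (-3 - Z) = -1 - Z)
D(R) = -10/R (D(R) = (-1 - 1*(-3)²)/R = (-1 - 1*9)/R = (-1 - 9)/R = -10/R)
-289 + D(d) = -289 - 10/66 = -289 - 10*1/66 = -289 - 5/33 = -9542/33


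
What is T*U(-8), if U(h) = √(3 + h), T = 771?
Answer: 771*I*√5 ≈ 1724.0*I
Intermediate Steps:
T*U(-8) = 771*√(3 - 8) = 771*√(-5) = 771*(I*√5) = 771*I*√5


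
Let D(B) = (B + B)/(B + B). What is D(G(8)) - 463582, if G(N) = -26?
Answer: -463581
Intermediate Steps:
D(B) = 1 (D(B) = (2*B)/((2*B)) = (2*B)*(1/(2*B)) = 1)
D(G(8)) - 463582 = 1 - 463582 = -463581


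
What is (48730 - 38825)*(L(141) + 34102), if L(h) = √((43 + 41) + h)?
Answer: 337928885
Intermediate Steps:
L(h) = √(84 + h)
(48730 - 38825)*(L(141) + 34102) = (48730 - 38825)*(√(84 + 141) + 34102) = 9905*(√225 + 34102) = 9905*(15 + 34102) = 9905*34117 = 337928885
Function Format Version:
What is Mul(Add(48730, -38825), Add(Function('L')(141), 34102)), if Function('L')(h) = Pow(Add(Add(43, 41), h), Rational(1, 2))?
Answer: 337928885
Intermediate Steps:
Function('L')(h) = Pow(Add(84, h), Rational(1, 2))
Mul(Add(48730, -38825), Add(Function('L')(141), 34102)) = Mul(Add(48730, -38825), Add(Pow(Add(84, 141), Rational(1, 2)), 34102)) = Mul(9905, Add(Pow(225, Rational(1, 2)), 34102)) = Mul(9905, Add(15, 34102)) = Mul(9905, 34117) = 337928885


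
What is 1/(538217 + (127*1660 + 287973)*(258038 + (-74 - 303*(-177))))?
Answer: 1/155421943052 ≈ 6.4341e-12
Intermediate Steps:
1/(538217 + (127*1660 + 287973)*(258038 + (-74 - 303*(-177)))) = 1/(538217 + (210820 + 287973)*(258038 + (-74 + 53631))) = 1/(538217 + 498793*(258038 + 53557)) = 1/(538217 + 498793*311595) = 1/(538217 + 155421404835) = 1/155421943052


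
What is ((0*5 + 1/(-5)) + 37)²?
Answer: 33856/25 ≈ 1354.2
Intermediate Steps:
((0*5 + 1/(-5)) + 37)² = ((0 - ⅕) + 37)² = (-⅕ + 37)² = (184/5)² = 33856/25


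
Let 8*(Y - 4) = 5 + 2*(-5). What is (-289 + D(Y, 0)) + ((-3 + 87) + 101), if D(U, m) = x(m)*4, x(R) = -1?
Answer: -108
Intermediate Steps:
Y = 27/8 (Y = 4 + (5 + 2*(-5))/8 = 4 + (5 - 10)/8 = 4 + (1/8)*(-5) = 4 - 5/8 = 27/8 ≈ 3.3750)
D(U, m) = -4 (D(U, m) = -1*4 = -4)
(-289 + D(Y, 0)) + ((-3 + 87) + 101) = (-289 - 4) + ((-3 + 87) + 101) = -293 + (84 + 101) = -293 + 185 = -108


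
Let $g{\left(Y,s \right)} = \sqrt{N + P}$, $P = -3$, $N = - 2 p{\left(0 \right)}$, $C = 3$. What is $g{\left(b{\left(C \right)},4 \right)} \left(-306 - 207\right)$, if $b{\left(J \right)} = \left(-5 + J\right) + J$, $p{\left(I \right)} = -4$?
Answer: $- 513 \sqrt{5} \approx -1147.1$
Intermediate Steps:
$N = 8$ ($N = \left(-2\right) \left(-4\right) = 8$)
$b{\left(J \right)} = -5 + 2 J$
$g{\left(Y,s \right)} = \sqrt{5}$ ($g{\left(Y,s \right)} = \sqrt{8 - 3} = \sqrt{5}$)
$g{\left(b{\left(C \right)},4 \right)} \left(-306 - 207\right) = \sqrt{5} \left(-306 - 207\right) = \sqrt{5} \left(-513\right) = - 513 \sqrt{5}$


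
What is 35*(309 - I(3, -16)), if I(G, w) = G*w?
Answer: 12495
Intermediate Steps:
35*(309 - I(3, -16)) = 35*(309 - 3*(-16)) = 35*(309 - 1*(-48)) = 35*(309 + 48) = 35*357 = 12495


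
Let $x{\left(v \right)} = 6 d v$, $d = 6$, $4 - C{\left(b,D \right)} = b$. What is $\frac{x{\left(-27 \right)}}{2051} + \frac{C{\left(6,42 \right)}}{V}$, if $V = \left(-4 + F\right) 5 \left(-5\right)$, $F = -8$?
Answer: $- \frac{147851}{307650} \approx -0.48058$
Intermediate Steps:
$C{\left(b,D \right)} = 4 - b$
$V = 300$ ($V = \left(-4 - 8\right) 5 \left(-5\right) = \left(-12\right) \left(-25\right) = 300$)
$x{\left(v \right)} = 36 v$ ($x{\left(v \right)} = 6 \cdot 6 v = 36 v$)
$\frac{x{\left(-27 \right)}}{2051} + \frac{C{\left(6,42 \right)}}{V} = \frac{36 \left(-27\right)}{2051} + \frac{4 - 6}{300} = \left(-972\right) \frac{1}{2051} + \left(4 - 6\right) \frac{1}{300} = - \frac{972}{2051} - \frac{1}{150} = - \frac{147851}{307650}$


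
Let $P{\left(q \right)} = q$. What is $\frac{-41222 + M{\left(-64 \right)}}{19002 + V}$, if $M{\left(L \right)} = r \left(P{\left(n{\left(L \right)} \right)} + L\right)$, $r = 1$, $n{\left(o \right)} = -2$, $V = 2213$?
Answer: $- \frac{41288}{21215} \approx -1.9462$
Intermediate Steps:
$M{\left(L \right)} = -2 + L$ ($M{\left(L \right)} = 1 \left(-2 + L\right) = -2 + L$)
$\frac{-41222 + M{\left(-64 \right)}}{19002 + V} = \frac{-41222 - 66}{19002 + 2213} = \frac{-41222 - 66}{21215} = \left(-41288\right) \frac{1}{21215} = - \frac{41288}{21215}$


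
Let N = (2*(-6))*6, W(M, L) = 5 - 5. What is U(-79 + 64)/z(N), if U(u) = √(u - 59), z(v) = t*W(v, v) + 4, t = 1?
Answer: I*√74/4 ≈ 2.1506*I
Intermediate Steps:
W(M, L) = 0
N = -72 (N = -12*6 = -72)
z(v) = 4 (z(v) = 1*0 + 4 = 0 + 4 = 4)
U(u) = √(-59 + u)
U(-79 + 64)/z(N) = √(-59 + (-79 + 64))/4 = √(-59 - 15)*(¼) = √(-74)*(¼) = (I*√74)*(¼) = I*√74/4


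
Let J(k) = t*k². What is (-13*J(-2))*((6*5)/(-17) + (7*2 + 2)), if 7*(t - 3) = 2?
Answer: -289432/119 ≈ -2432.2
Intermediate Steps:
t = 23/7 (t = 3 + (⅐)*2 = 3 + 2/7 = 23/7 ≈ 3.2857)
J(k) = 23*k²/7
(-13*J(-2))*((6*5)/(-17) + (7*2 + 2)) = (-299*(-2)²/7)*((6*5)/(-17) + (7*2 + 2)) = (-299*4/7)*(30*(-1/17) + (14 + 2)) = (-13*92/7)*(-30/17 + 16) = -1196/7*242/17 = -289432/119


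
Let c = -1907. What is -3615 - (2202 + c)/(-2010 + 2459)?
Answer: -1623430/449 ≈ -3615.7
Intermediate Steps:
-3615 - (2202 + c)/(-2010 + 2459) = -3615 - (2202 - 1907)/(-2010 + 2459) = -3615 - 295/449 = -1623430/449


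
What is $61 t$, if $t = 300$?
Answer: $18300$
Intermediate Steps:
$61 t = 61 \cdot 300 = 18300$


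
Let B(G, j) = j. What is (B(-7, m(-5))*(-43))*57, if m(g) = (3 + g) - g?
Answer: -7353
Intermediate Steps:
m(g) = 3
(B(-7, m(-5))*(-43))*57 = (3*(-43))*57 = -129*57 = -7353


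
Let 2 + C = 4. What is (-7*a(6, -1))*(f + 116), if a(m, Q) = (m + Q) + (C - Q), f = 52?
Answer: -9408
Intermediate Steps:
C = 2 (C = -2 + 4 = 2)
a(m, Q) = 2 + m (a(m, Q) = (m + Q) + (2 - Q) = (Q + m) + (2 - Q) = 2 + m)
(-7*a(6, -1))*(f + 116) = (-7*(2 + 6))*(52 + 116) = -7*8*168 = -56*168 = -9408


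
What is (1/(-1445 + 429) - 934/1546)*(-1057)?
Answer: 502333965/785368 ≈ 639.62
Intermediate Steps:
(1/(-1445 + 429) - 934/1546)*(-1057) = (1/(-1016) - 934*1/1546)*(-1057) = (-1/1016 - 467/773)*(-1057) = -475245/785368*(-1057) = 502333965/785368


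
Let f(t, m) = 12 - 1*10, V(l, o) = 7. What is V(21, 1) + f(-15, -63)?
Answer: 9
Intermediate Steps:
f(t, m) = 2 (f(t, m) = 12 - 10 = 2)
V(21, 1) + f(-15, -63) = 7 + 2 = 9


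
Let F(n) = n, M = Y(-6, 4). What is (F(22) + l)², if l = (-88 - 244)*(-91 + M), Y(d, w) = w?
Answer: 835556836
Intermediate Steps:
M = 4
l = 28884 (l = (-88 - 244)*(-91 + 4) = -332*(-87) = 28884)
(F(22) + l)² = (22 + 28884)² = 28906² = 835556836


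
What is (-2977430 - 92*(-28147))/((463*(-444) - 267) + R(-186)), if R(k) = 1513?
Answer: 193953/102163 ≈ 1.8985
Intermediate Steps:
(-2977430 - 92*(-28147))/((463*(-444) - 267) + R(-186)) = (-2977430 - 92*(-28147))/((463*(-444) - 267) + 1513) = (-2977430 + 2589524)/((-205572 - 267) + 1513) = -387906/(-205839 + 1513) = -387906/(-204326) = -387906*(-1/204326) = 193953/102163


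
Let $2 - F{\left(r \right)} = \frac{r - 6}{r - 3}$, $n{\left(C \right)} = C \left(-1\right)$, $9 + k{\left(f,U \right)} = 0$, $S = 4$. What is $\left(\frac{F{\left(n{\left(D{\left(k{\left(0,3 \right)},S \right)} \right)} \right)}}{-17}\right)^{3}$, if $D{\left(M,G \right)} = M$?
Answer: $- \frac{27}{39304} \approx -0.00068695$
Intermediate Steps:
$k{\left(f,U \right)} = -9$ ($k{\left(f,U \right)} = -9 + 0 = -9$)
$n{\left(C \right)} = - C$
$F{\left(r \right)} = 2 - \frac{-6 + r}{-3 + r}$ ($F{\left(r \right)} = 2 - \frac{r - 6}{r - 3} = 2 - \frac{-6 + r}{-3 + r}$)
$\left(\frac{F{\left(n{\left(D{\left(k{\left(0,3 \right)},S \right)} \right)} \right)}}{-17}\right)^{3} = \left(\frac{\left(-1\right) \left(-9\right) \frac{1}{-3 - -9}}{-17}\right)^{3} = \left(\frac{9}{-3 + 9} \left(- \frac{1}{17}\right)\right)^{3} = \left(\frac{9}{6} \left(- \frac{1}{17}\right)\right)^{3} = \left(9 \cdot \frac{1}{6} \left(- \frac{1}{17}\right)\right)^{3} = \left(\frac{3}{2} \left(- \frac{1}{17}\right)\right)^{3} = \left(- \frac{3}{34}\right)^{3} = - \frac{27}{39304}$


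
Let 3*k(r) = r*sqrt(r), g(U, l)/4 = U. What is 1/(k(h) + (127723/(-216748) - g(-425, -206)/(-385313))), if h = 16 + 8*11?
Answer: 37267786035143402953284/7845783402594931470603073055 + 4352332948109707311738624*sqrt(26)/7845783402594931470603073055 ≈ 0.0028334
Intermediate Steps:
g(U, l) = 4*U
h = 104 (h = 16 + 88 = 104)
k(r) = r**(3/2)/3 (k(r) = (r*sqrt(r))/3 = r**(3/2)/3)
1/(k(h) + (127723/(-216748) - g(-425, -206)/(-385313))) = 1/(104**(3/2)/3 + (127723/(-216748) - 4*(-425)/(-385313))) = 1/((208*sqrt(26))/3 + (127723*(-1/216748) - 1*(-1700)*(-1/385313))) = 1/(208*sqrt(26)/3 + (-127723/216748 + 1700*(-1/385313))) = 1/(208*sqrt(26)/3 + (-127723/216748 - 1700/385313)) = 1/(208*sqrt(26)/3 - 49581803899/83515822124) = 1/(-49581803899/83515822124 + 208*sqrt(26)/3)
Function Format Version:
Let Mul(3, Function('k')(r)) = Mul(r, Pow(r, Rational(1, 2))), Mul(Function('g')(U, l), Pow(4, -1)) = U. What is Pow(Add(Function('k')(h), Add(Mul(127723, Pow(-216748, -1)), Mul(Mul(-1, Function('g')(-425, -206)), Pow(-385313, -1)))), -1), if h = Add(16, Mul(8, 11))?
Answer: Add(Rational(37267786035143402953284, 7845783402594931470603073055), Mul(Rational(4352332948109707311738624, 7845783402594931470603073055), Pow(26, Rational(1, 2)))) ≈ 0.0028334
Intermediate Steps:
Function('g')(U, l) = Mul(4, U)
h = 104 (h = Add(16, 88) = 104)
Function('k')(r) = Mul(Rational(1, 3), Pow(r, Rational(3, 2))) (Function('k')(r) = Mul(Rational(1, 3), Mul(r, Pow(r, Rational(1, 2)))) = Mul(Rational(1, 3), Pow(r, Rational(3, 2))))
Pow(Add(Function('k')(h), Add(Mul(127723, Pow(-216748, -1)), Mul(Mul(-1, Function('g')(-425, -206)), Pow(-385313, -1)))), -1) = Pow(Add(Mul(Rational(1, 3), Pow(104, Rational(3, 2))), Add(Mul(127723, Pow(-216748, -1)), Mul(Mul(-1, Mul(4, -425)), Pow(-385313, -1)))), -1) = Pow(Add(Mul(Rational(1, 3), Mul(208, Pow(26, Rational(1, 2)))), Add(Mul(127723, Rational(-1, 216748)), Mul(Mul(-1, -1700), Rational(-1, 385313)))), -1) = Pow(Add(Mul(Rational(208, 3), Pow(26, Rational(1, 2))), Add(Rational(-127723, 216748), Mul(1700, Rational(-1, 385313)))), -1) = Pow(Add(Mul(Rational(208, 3), Pow(26, Rational(1, 2))), Add(Rational(-127723, 216748), Rational(-1700, 385313))), -1) = Pow(Add(Mul(Rational(208, 3), Pow(26, Rational(1, 2))), Rational(-49581803899, 83515822124)), -1) = Pow(Add(Rational(-49581803899, 83515822124), Mul(Rational(208, 3), Pow(26, Rational(1, 2)))), -1)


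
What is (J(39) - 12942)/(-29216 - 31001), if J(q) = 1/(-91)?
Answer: 1177723/5479747 ≈ 0.21492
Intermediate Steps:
J(q) = -1/91
(J(39) - 12942)/(-29216 - 31001) = (-1/91 - 12942)/(-29216 - 31001) = -1177723/91/(-60217) = -1177723/91*(-1/60217) = 1177723/5479747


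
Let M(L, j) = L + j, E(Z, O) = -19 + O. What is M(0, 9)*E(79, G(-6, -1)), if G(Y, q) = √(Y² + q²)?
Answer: -171 + 9*√37 ≈ -116.26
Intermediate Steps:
M(0, 9)*E(79, G(-6, -1)) = (0 + 9)*(-19 + √((-6)² + (-1)²)) = 9*(-19 + √(36 + 1)) = 9*(-19 + √37) = -171 + 9*√37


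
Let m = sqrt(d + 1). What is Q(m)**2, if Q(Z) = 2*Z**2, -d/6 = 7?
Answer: 6724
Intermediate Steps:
d = -42 (d = -6*7 = -42)
m = I*sqrt(41) (m = sqrt(-42 + 1) = sqrt(-41) = I*sqrt(41) ≈ 6.4031*I)
Q(m)**2 = (2*(I*sqrt(41))**2)**2 = (2*(-41))**2 = (-82)**2 = 6724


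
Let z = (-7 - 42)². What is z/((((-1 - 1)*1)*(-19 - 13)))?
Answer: 2401/64 ≈ 37.516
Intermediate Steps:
z = 2401 (z = (-49)² = 2401)
z/((((-1 - 1)*1)*(-19 - 13))) = 2401/((((-1 - 1)*1)*(-19 - 13))) = 2401/((-2*1*(-32))) = 2401/((-2*(-32))) = 2401/64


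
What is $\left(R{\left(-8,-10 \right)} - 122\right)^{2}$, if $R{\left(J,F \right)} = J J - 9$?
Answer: $4489$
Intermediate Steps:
$R{\left(J,F \right)} = -9 + J^{2}$ ($R{\left(J,F \right)} = J^{2} - 9 = -9 + J^{2}$)
$\left(R{\left(-8,-10 \right)} - 122\right)^{2} = \left(\left(-9 + \left(-8\right)^{2}\right) - 122\right)^{2} = \left(\left(-9 + 64\right) - 122\right)^{2} = \left(55 - 122\right)^{2} = \left(-67\right)^{2} = 4489$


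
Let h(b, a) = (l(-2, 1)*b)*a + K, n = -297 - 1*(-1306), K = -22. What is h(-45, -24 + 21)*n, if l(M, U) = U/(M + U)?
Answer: -158413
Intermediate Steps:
n = 1009 (n = -297 + 1306 = 1009)
l(M, U) = U/(M + U)
h(b, a) = -22 - a*b (h(b, a) = ((1/(-2 + 1))*b)*a - 22 = ((1/(-1))*b)*a - 22 = ((1*(-1))*b)*a - 22 = (-b)*a - 22 = -a*b - 22 = -22 - a*b)
h(-45, -24 + 21)*n = (-22 - 1*(-24 + 21)*(-45))*1009 = (-22 - 1*(-3)*(-45))*1009 = (-22 - 135)*1009 = -157*1009 = -158413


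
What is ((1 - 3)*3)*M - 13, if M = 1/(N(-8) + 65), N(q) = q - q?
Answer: -851/65 ≈ -13.092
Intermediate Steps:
N(q) = 0
M = 1/65 (M = 1/(0 + 65) = 1/65 ≈ 0.015385)
((1 - 3)*3)*M - 13 = ((1 - 3)*3)*(1/65) - 13 = -2*3*(1/65) - 13 = -6*1/65 - 13 = -6/65 - 13 = -851/65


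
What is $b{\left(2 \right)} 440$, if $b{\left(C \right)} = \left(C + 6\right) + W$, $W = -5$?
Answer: $1320$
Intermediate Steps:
$b{\left(C \right)} = 1 + C$ ($b{\left(C \right)} = \left(C + 6\right) - 5 = \left(6 + C\right) - 5 = 1 + C$)
$b{\left(2 \right)} 440 = \left(1 + 2\right) 440 = 3 \cdot 440 = 1320$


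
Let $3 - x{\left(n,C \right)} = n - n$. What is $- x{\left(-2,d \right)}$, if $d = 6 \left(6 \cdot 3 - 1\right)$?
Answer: $-3$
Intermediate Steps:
$d = 102$ ($d = 6 \left(18 - 1\right) = 6 \cdot 17 = 102$)
$x{\left(n,C \right)} = 3$ ($x{\left(n,C \right)} = 3 - \left(n - n\right) = 3 - 0 = 3 + 0 = 3$)
$- x{\left(-2,d \right)} = \left(-1\right) 3 = -3$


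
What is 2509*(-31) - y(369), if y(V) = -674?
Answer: -77105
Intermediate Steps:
2509*(-31) - y(369) = 2509*(-31) - 1*(-674) = -77779 + 674 = -77105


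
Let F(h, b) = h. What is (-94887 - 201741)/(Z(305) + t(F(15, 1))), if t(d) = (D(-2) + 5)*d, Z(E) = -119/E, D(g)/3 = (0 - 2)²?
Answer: -22617885/19414 ≈ -1165.0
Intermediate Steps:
D(g) = 12 (D(g) = 3*(0 - 2)² = 3*(-2)² = 3*4 = 12)
t(d) = 17*d (t(d) = (12 + 5)*d = 17*d)
(-94887 - 201741)/(Z(305) + t(F(15, 1))) = (-94887 - 201741)/(-119/305 + 17*15) = -296628/(-119*1/305 + 255) = -296628/(-119/305 + 255) = -296628/77656/305 = -296628*305/77656 = -22617885/19414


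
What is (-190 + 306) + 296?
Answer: 412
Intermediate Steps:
(-190 + 306) + 296 = 116 + 296 = 412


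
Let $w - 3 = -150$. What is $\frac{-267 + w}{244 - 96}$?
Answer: $- \frac{207}{74} \approx -2.7973$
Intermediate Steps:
$w = -147$ ($w = 3 - 150 = -147$)
$\frac{-267 + w}{244 - 96} = \frac{-267 - 147}{244 - 96} = - \frac{414}{148} = \left(-414\right) \frac{1}{148} = - \frac{207}{74}$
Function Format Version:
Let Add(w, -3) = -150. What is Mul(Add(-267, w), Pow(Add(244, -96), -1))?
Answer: Rational(-207, 74) ≈ -2.7973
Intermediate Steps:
w = -147 (w = Add(3, -150) = -147)
Mul(Add(-267, w), Pow(Add(244, -96), -1)) = Mul(Add(-267, -147), Pow(Add(244, -96), -1)) = Mul(-414, Pow(148, -1)) = Mul(-414, Rational(1, 148)) = Rational(-207, 74)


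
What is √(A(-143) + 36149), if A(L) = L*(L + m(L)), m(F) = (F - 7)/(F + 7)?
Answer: √65244963/34 ≈ 237.57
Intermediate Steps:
m(F) = (-7 + F)/(7 + F)
A(L) = L*(L + (-7 + L)/(7 + L))
√(A(-143) + 36149) = √(-143*(-7 - 143 - 143*(7 - 143))/(7 - 143) + 36149) = √(-143*(-7 - 143 - 143*(-136))/(-136) + 36149) = √(-143*(-1/136)*(-7 - 143 + 19448) + 36149) = √(-143*(-1/136)*19298 + 36149) = √(1379807/68 + 36149) = √(3837939/68) = √65244963/34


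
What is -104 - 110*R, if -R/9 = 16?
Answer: 15736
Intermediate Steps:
R = -144 (R = -9*16 = -144)
-104 - 110*R = -104 - 110*(-144) = -104 + 15840 = 15736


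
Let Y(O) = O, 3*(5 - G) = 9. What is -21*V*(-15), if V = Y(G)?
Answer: 630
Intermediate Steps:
G = 2 (G = 5 - 1/3*9 = 5 - 3 = 2)
V = 2
-21*V*(-15) = -21*2*(-15) = -42*(-15) = 630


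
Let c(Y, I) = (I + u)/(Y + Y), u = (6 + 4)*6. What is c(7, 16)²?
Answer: 1444/49 ≈ 29.469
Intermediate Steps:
u = 60 (u = 10*6 = 60)
c(Y, I) = (60 + I)/(2*Y) (c(Y, I) = (I + 60)/(Y + Y) = (60 + I)/((2*Y)) = (60 + I)*(1/(2*Y)) = (60 + I)/(2*Y))
c(7, 16)² = ((½)*(60 + 16)/7)² = ((½)*(⅐)*76)² = (38/7)² = 1444/49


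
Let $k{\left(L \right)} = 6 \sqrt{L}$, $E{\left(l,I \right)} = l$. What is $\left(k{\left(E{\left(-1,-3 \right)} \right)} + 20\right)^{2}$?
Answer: $364 + 240 i \approx 364.0 + 240.0 i$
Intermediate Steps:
$\left(k{\left(E{\left(-1,-3 \right)} \right)} + 20\right)^{2} = \left(6 \sqrt{-1} + 20\right)^{2} = \left(6 i + 20\right)^{2} = \left(20 + 6 i\right)^{2}$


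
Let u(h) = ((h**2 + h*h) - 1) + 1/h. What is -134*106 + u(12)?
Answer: -167003/12 ≈ -13917.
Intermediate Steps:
u(h) = -1 + 1/h + 2*h**2 (u(h) = ((h**2 + h**2) - 1) + 1/h = (2*h**2 - 1) + 1/h = (-1 + 2*h**2) + 1/h = -1 + 1/h + 2*h**2)
-134*106 + u(12) = -134*106 + (1 - 1*12 + 2*12**3)/12 = -14204 + (1 - 12 + 2*1728)/12 = -14204 + (1 - 12 + 3456)/12 = -14204 + (1/12)*3445 = -14204 + 3445/12 = -167003/12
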